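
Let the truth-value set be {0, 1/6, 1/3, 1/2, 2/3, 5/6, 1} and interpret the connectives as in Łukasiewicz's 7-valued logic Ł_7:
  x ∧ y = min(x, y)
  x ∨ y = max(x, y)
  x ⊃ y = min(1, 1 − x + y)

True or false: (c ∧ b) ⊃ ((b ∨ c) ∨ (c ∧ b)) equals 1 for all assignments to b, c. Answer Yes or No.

Yes

At b = 1/2, c = 1/6, for instance:
c ∧ b = 1/6 ∧ 1/2 = 1/6
b ∨ c = 1/2 ∨ 1/6 = 1/2
(b ∨ c) ∨ (c ∧ b) = 1/2 ∨ 1/6 = 1/2
(c ∧ b) ⊃ ((b ∨ c) ∨ (c ∧ b)) = 1/6 ⊃ 1/2 = 1
and checking the remaining 48 assignments likewise gives ≥ 1 in every case.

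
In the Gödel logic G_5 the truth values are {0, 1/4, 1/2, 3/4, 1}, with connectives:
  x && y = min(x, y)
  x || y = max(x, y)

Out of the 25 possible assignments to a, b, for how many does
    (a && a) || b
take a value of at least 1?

value 1: 9 assignments (counts)
value 3/4: 7 assignments
value 1/2: 5 assignments
value 1/4: 3 assignments
value 0: 1 assignment
So 9 of the 25 assignments meet the threshold.

9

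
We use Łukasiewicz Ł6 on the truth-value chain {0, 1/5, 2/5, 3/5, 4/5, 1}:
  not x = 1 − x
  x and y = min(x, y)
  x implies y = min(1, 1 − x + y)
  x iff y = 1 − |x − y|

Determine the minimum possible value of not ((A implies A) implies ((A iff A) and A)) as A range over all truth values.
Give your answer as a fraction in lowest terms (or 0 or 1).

0

Take A = 1:
A implies A = 1 implies 1 = 1
A iff A = 1 iff 1 = 1
(A iff A) and A = 1 and 1 = 1
(A implies A) implies ((A iff A) and A) = 1 implies 1 = 1
not ((A implies A) implies ((A iff A) and A)) = not 1 = 0
No assignment yields a value below 0, so this is the minimum.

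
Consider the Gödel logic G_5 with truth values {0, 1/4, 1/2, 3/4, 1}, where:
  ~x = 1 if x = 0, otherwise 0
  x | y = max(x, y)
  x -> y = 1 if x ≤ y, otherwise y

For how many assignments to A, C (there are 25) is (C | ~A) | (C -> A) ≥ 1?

22

value 1: 22 assignments (counts)
value 3/4: 2 assignments
value 1/2: 1 assignment
So 22 of the 25 assignments meet the threshold.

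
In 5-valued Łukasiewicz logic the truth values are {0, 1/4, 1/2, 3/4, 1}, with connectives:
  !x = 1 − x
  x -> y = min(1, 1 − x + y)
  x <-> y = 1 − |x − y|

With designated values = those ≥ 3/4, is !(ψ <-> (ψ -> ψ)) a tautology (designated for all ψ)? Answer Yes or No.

No

Counterexample: take ψ = 1/2.
ψ -> ψ = 1/2 -> 1/2 = 1
ψ <-> (ψ -> ψ) = 1/2 <-> 1 = 1/2
!(ψ <-> (ψ -> ψ)) = !1/2 = 1/2
This gives 1/2, which is below 3/4.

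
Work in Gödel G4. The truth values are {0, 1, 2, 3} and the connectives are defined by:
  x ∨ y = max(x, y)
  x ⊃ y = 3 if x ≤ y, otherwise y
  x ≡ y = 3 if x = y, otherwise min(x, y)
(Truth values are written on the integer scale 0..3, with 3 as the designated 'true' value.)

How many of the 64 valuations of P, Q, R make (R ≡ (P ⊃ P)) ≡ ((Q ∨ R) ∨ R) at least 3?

value 3: 40 assignments (counts)
value 2: 4 assignments
value 1: 8 assignments
value 0: 12 assignments
So 40 of the 64 assignments meet the threshold.

40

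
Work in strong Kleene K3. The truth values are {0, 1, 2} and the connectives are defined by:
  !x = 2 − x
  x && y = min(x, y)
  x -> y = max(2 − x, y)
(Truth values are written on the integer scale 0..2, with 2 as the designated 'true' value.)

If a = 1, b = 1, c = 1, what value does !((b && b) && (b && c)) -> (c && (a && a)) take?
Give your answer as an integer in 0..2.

1

b && b = 1 && 1 = 1
b && c = 1 && 1 = 1
(b && b) && (b && c) = 1 && 1 = 1
!((b && b) && (b && c)) = !1 = 1
a && a = 1 && 1 = 1
c && (a && a) = 1 && 1 = 1
!((b && b) && (b && c)) -> (c && (a && a)) = 1 -> 1 = 1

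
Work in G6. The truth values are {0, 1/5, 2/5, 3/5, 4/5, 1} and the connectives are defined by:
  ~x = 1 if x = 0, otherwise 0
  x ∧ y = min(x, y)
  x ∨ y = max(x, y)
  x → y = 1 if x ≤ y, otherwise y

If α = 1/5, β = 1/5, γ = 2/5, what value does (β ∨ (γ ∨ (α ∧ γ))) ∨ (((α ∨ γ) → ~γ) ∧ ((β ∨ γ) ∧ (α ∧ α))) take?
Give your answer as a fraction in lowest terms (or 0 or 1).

α ∧ γ = 1/5 ∧ 2/5 = 1/5
γ ∨ (α ∧ γ) = 2/5 ∨ 1/5 = 2/5
β ∨ (γ ∨ (α ∧ γ)) = 1/5 ∨ 2/5 = 2/5
α ∨ γ = 1/5 ∨ 2/5 = 2/5
~γ = ~2/5 = 0
(α ∨ γ) → ~γ = 2/5 → 0 = 0
β ∨ γ = 1/5 ∨ 2/5 = 2/5
α ∧ α = 1/5 ∧ 1/5 = 1/5
(β ∨ γ) ∧ (α ∧ α) = 2/5 ∧ 1/5 = 1/5
((α ∨ γ) → ~γ) ∧ ((β ∨ γ) ∧ (α ∧ α)) = 0 ∧ 1/5 = 0
(β ∨ (γ ∨ (α ∧ γ))) ∨ (((α ∨ γ) → ~γ) ∧ ((β ∨ γ) ∧ (α ∧ α))) = 2/5 ∨ 0 = 2/5

2/5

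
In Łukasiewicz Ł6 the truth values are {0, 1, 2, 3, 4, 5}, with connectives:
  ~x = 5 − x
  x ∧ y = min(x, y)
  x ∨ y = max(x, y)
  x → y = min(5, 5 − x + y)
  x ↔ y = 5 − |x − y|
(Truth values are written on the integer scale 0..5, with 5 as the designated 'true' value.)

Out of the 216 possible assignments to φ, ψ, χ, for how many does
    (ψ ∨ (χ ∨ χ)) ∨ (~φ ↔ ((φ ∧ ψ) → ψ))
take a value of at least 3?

value 5: 91 assignments (counts)
value 4: 61 assignments (counts)
value 3: 37 assignments (counts)
value 2: 19 assignments
value 1: 7 assignments
value 0: 1 assignment
So 189 of the 216 assignments meet the threshold.

189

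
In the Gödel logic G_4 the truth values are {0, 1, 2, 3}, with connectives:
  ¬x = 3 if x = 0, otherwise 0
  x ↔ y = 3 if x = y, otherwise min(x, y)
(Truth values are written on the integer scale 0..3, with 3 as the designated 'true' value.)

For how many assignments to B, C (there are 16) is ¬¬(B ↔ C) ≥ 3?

B = 0, C = 0 ↦ 3  ≥
B = 0, C = 1 ↦ 0  <
B = 0, C = 2 ↦ 0  <
B = 0, C = 3 ↦ 0  <
B = 1, C = 0 ↦ 0  <
B = 1, C = 1 ↦ 3  ≥
B = 1, C = 2 ↦ 3  ≥
B = 1, C = 3 ↦ 3  ≥
B = 2, C = 0 ↦ 0  <
B = 2, C = 1 ↦ 3  ≥
B = 2, C = 2 ↦ 3  ≥
B = 2, C = 3 ↦ 3  ≥
B = 3, C = 0 ↦ 0  <
B = 3, C = 1 ↦ 3  ≥
B = 3, C = 2 ↦ 3  ≥
B = 3, C = 3 ↦ 3  ≥
So 10 of the 16 assignments meet the threshold.

10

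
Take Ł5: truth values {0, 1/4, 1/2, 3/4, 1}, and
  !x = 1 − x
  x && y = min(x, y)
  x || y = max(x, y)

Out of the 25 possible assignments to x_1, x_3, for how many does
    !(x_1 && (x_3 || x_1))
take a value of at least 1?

5

value 1: 5 assignments (counts)
value 3/4: 5 assignments
value 1/2: 5 assignments
value 1/4: 5 assignments
value 0: 5 assignments
So 5 of the 25 assignments meet the threshold.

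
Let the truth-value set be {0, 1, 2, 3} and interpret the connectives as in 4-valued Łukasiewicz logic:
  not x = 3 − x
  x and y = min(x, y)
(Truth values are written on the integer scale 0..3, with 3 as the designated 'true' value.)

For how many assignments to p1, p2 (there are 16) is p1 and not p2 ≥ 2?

p1 = 0, p2 = 0 ↦ 0  <
p1 = 0, p2 = 1 ↦ 0  <
p1 = 0, p2 = 2 ↦ 0  <
p1 = 0, p2 = 3 ↦ 0  <
p1 = 1, p2 = 0 ↦ 1  <
p1 = 1, p2 = 1 ↦ 1  <
p1 = 1, p2 = 2 ↦ 1  <
p1 = 1, p2 = 3 ↦ 0  <
p1 = 2, p2 = 0 ↦ 2  ≥
p1 = 2, p2 = 1 ↦ 2  ≥
p1 = 2, p2 = 2 ↦ 1  <
p1 = 2, p2 = 3 ↦ 0  <
p1 = 3, p2 = 0 ↦ 3  ≥
p1 = 3, p2 = 1 ↦ 2  ≥
p1 = 3, p2 = 2 ↦ 1  <
p1 = 3, p2 = 3 ↦ 0  <
So 4 of the 16 assignments meet the threshold.

4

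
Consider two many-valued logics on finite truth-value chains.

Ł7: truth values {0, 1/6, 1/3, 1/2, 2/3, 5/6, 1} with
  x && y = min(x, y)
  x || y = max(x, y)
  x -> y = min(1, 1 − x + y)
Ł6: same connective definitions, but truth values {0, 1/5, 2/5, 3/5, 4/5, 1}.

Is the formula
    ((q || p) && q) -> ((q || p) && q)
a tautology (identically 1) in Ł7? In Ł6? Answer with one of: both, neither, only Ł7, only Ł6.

both

In Ł7: every assignment gives 1 — tautology.
In Ł6: every assignment gives 1 — tautology.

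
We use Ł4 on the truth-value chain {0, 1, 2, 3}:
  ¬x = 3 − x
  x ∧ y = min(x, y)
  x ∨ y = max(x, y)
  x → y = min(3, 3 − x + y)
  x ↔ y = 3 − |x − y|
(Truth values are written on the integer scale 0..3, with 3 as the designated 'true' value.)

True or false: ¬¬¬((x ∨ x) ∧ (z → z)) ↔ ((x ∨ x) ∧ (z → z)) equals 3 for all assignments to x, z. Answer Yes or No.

No

Counterexample: take x = 0, z = 0.
x ∨ x = 0 ∨ 0 = 0
z → z = 0 → 0 = 3
(x ∨ x) ∧ (z → z) = 0 ∧ 3 = 0
¬((x ∨ x) ∧ (z → z)) = ¬0 = 3
¬¬((x ∨ x) ∧ (z → z)) = ¬3 = 0
¬¬¬((x ∨ x) ∧ (z → z)) = ¬0 = 3
x ∨ x = 0 ∨ 0 = 0
z → z = 0 → 0 = 3
(x ∨ x) ∧ (z → z) = 0 ∧ 3 = 0
¬¬¬((x ∨ x) ∧ (z → z)) ↔ ((x ∨ x) ∧ (z → z)) = 3 ↔ 0 = 0
This gives 0 ≠ 3.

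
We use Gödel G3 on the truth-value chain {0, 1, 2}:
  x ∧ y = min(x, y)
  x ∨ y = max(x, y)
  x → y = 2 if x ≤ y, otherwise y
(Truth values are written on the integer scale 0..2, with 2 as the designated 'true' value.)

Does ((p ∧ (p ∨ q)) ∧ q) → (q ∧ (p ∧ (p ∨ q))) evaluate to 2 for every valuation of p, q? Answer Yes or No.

p = 0, q = 0 ↦ 2
p = 0, q = 1 ↦ 2
p = 0, q = 2 ↦ 2
p = 1, q = 0 ↦ 2
p = 1, q = 1 ↦ 2
p = 1, q = 2 ↦ 2
p = 2, q = 0 ↦ 2
p = 2, q = 1 ↦ 2
p = 2, q = 2 ↦ 2
Every assignment gives a value ≥ 2.

Yes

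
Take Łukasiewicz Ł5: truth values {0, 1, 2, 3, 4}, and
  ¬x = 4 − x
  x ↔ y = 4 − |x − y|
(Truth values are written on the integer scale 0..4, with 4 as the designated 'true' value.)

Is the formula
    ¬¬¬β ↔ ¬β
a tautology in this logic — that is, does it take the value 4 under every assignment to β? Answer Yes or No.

Yes

β = 0 ↦ 4
β = 1 ↦ 4
β = 2 ↦ 4
β = 3 ↦ 4
β = 4 ↦ 4
Every assignment gives a value ≥ 4.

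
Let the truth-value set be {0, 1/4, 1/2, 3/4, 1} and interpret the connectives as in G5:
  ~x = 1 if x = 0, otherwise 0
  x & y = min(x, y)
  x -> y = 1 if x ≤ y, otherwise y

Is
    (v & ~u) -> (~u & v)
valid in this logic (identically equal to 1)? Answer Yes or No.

Yes

At u = 3/4, v = 3/4, for instance:
~u = ~3/4 = 0
v & ~u = 3/4 & 0 = 0
~u & v = 0 & 3/4 = 0
(v & ~u) -> (~u & v) = 0 -> 0 = 1
and checking the remaining 24 assignments likewise gives ≥ 1 in every case.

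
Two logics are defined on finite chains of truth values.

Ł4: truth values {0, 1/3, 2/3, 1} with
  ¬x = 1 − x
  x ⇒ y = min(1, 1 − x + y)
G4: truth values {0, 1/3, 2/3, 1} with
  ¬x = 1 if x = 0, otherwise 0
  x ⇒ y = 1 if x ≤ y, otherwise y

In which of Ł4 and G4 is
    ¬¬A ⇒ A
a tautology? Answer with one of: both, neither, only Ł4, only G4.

only Ł4

In Ł4: every assignment gives 1 — tautology.
In G4: at A = 1/3 the value is 1/3 — not a tautology.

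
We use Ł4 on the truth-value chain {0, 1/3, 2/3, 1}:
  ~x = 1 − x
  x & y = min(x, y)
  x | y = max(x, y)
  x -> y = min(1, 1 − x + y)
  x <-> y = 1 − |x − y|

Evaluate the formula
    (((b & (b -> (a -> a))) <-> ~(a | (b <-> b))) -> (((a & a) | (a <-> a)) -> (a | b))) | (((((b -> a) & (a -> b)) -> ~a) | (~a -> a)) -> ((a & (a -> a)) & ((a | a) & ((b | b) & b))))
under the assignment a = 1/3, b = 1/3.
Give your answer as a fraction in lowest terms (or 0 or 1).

a -> a = 1/3 -> 1/3 = 1
b -> (a -> a) = 1/3 -> 1 = 1
b & (b -> (a -> a)) = 1/3 & 1 = 1/3
b <-> b = 1/3 <-> 1/3 = 1
a | (b <-> b) = 1/3 | 1 = 1
~(a | (b <-> b)) = ~1 = 0
(b & (b -> (a -> a))) <-> ~(a | (b <-> b)) = 1/3 <-> 0 = 2/3
a & a = 1/3 & 1/3 = 1/3
a <-> a = 1/3 <-> 1/3 = 1
(a & a) | (a <-> a) = 1/3 | 1 = 1
a | b = 1/3 | 1/3 = 1/3
((a & a) | (a <-> a)) -> (a | b) = 1 -> 1/3 = 1/3
((b & (b -> (a -> a))) <-> ~(a | (b <-> b))) -> (((a & a) | (a <-> a)) -> (a | b)) = 2/3 -> 1/3 = 2/3
b -> a = 1/3 -> 1/3 = 1
a -> b = 1/3 -> 1/3 = 1
(b -> a) & (a -> b) = 1 & 1 = 1
~a = ~1/3 = 2/3
((b -> a) & (a -> b)) -> ~a = 1 -> 2/3 = 2/3
~a = ~1/3 = 2/3
~a -> a = 2/3 -> 1/3 = 2/3
(((b -> a) & (a -> b)) -> ~a) | (~a -> a) = 2/3 | 2/3 = 2/3
a -> a = 1/3 -> 1/3 = 1
a & (a -> a) = 1/3 & 1 = 1/3
a | a = 1/3 | 1/3 = 1/3
b | b = 1/3 | 1/3 = 1/3
(b | b) & b = 1/3 & 1/3 = 1/3
(a | a) & ((b | b) & b) = 1/3 & 1/3 = 1/3
(a & (a -> a)) & ((a | a) & ((b | b) & b)) = 1/3 & 1/3 = 1/3
((((b -> a) & (a -> b)) -> ~a) | (~a -> a)) -> ((a & (a -> a)) & ((a | a) & ((b | b) & b))) = 2/3 -> 1/3 = 2/3
(((b & (b -> (a -> a))) <-> ~(a | (b <-> b))) -> (((a & a) | (a <-> a)) -> (a | b))) | (((((b -> a) & (a -> b)) -> ~a) | (~a -> a)) -> ((a & (a -> a)) & ((a | a) & ((b | b) & b)))) = 2/3 | 2/3 = 2/3

2/3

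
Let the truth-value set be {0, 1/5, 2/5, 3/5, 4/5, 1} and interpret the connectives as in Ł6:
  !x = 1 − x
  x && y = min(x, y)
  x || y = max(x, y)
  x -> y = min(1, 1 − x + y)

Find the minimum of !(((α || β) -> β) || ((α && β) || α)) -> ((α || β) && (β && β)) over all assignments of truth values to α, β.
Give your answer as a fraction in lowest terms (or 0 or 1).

Take α = 2/5, β = 0:
α || β = 2/5 || 0 = 2/5
(α || β) -> β = 2/5 -> 0 = 3/5
α && β = 2/5 && 0 = 0
(α && β) || α = 0 || 2/5 = 2/5
((α || β) -> β) || ((α && β) || α) = 3/5 || 2/5 = 3/5
!(((α || β) -> β) || ((α && β) || α)) = !3/5 = 2/5
α || β = 2/5 || 0 = 2/5
β && β = 0 && 0 = 0
(α || β) && (β && β) = 2/5 && 0 = 0
!(((α || β) -> β) || ((α && β) || α)) -> ((α || β) && (β && β)) = 2/5 -> 0 = 3/5
No assignment yields a value below 3/5, so this is the minimum.

3/5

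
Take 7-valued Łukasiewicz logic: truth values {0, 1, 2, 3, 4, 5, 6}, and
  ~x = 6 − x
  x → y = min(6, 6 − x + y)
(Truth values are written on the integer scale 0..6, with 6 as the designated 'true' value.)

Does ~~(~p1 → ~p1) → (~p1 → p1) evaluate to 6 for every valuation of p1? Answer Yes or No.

Counterexample: take p1 = 0.
~p1 = ~0 = 6
~p1 = ~0 = 6
~p1 → ~p1 = 6 → 6 = 6
~(~p1 → ~p1) = ~6 = 0
~~(~p1 → ~p1) = ~0 = 6
~p1 = ~0 = 6
~p1 → p1 = 6 → 0 = 0
~~(~p1 → ~p1) → (~p1 → p1) = 6 → 0 = 0
This gives 0 ≠ 6.

No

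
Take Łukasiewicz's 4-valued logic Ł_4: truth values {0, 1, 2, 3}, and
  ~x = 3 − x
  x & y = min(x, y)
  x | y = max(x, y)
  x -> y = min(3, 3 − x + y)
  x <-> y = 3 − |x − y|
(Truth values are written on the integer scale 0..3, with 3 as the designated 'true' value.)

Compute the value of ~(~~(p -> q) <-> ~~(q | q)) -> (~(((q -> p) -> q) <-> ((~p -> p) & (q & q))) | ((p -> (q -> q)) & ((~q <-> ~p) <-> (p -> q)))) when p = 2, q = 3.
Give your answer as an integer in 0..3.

p -> q = 2 -> 3 = 3
~(p -> q) = ~3 = 0
~~(p -> q) = ~0 = 3
q | q = 3 | 3 = 3
~(q | q) = ~3 = 0
~~(q | q) = ~0 = 3
~~(p -> q) <-> ~~(q | q) = 3 <-> 3 = 3
~(~~(p -> q) <-> ~~(q | q)) = ~3 = 0
q -> p = 3 -> 2 = 2
(q -> p) -> q = 2 -> 3 = 3
~p = ~2 = 1
~p -> p = 1 -> 2 = 3
q & q = 3 & 3 = 3
(~p -> p) & (q & q) = 3 & 3 = 3
((q -> p) -> q) <-> ((~p -> p) & (q & q)) = 3 <-> 3 = 3
~(((q -> p) -> q) <-> ((~p -> p) & (q & q))) = ~3 = 0
q -> q = 3 -> 3 = 3
p -> (q -> q) = 2 -> 3 = 3
~q = ~3 = 0
~p = ~2 = 1
~q <-> ~p = 0 <-> 1 = 2
p -> q = 2 -> 3 = 3
(~q <-> ~p) <-> (p -> q) = 2 <-> 3 = 2
(p -> (q -> q)) & ((~q <-> ~p) <-> (p -> q)) = 3 & 2 = 2
~(((q -> p) -> q) <-> ((~p -> p) & (q & q))) | ((p -> (q -> q)) & ((~q <-> ~p) <-> (p -> q))) = 0 | 2 = 2
~(~~(p -> q) <-> ~~(q | q)) -> (~(((q -> p) -> q) <-> ((~p -> p) & (q & q))) | ((p -> (q -> q)) & ((~q <-> ~p) <-> (p -> q)))) = 0 -> 2 = 3

3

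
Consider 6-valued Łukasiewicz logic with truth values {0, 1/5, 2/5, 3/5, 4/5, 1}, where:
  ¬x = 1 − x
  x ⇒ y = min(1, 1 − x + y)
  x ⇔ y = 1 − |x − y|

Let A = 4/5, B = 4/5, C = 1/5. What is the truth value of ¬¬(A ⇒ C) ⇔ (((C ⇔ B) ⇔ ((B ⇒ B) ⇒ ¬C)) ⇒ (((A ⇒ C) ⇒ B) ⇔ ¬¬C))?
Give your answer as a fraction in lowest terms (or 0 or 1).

4/5

A ⇒ C = 4/5 ⇒ 1/5 = 2/5
¬(A ⇒ C) = ¬2/5 = 3/5
¬¬(A ⇒ C) = ¬3/5 = 2/5
C ⇔ B = 1/5 ⇔ 4/5 = 2/5
B ⇒ B = 4/5 ⇒ 4/5 = 1
¬C = ¬1/5 = 4/5
(B ⇒ B) ⇒ ¬C = 1 ⇒ 4/5 = 4/5
(C ⇔ B) ⇔ ((B ⇒ B) ⇒ ¬C) = 2/5 ⇔ 4/5 = 3/5
A ⇒ C = 4/5 ⇒ 1/5 = 2/5
(A ⇒ C) ⇒ B = 2/5 ⇒ 4/5 = 1
¬C = ¬1/5 = 4/5
¬¬C = ¬4/5 = 1/5
((A ⇒ C) ⇒ B) ⇔ ¬¬C = 1 ⇔ 1/5 = 1/5
((C ⇔ B) ⇔ ((B ⇒ B) ⇒ ¬C)) ⇒ (((A ⇒ C) ⇒ B) ⇔ ¬¬C) = 3/5 ⇒ 1/5 = 3/5
¬¬(A ⇒ C) ⇔ (((C ⇔ B) ⇔ ((B ⇒ B) ⇒ ¬C)) ⇒ (((A ⇒ C) ⇒ B) ⇔ ¬¬C)) = 2/5 ⇔ 3/5 = 4/5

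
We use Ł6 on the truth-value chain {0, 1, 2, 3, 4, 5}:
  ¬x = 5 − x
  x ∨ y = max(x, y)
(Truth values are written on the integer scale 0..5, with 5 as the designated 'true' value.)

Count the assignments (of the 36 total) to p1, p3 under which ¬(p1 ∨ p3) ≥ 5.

value 5: 1 assignment (counts)
value 4: 3 assignments
value 3: 5 assignments
value 2: 7 assignments
value 1: 9 assignments
value 0: 11 assignments
So 1 of the 36 assignments meets the threshold.

1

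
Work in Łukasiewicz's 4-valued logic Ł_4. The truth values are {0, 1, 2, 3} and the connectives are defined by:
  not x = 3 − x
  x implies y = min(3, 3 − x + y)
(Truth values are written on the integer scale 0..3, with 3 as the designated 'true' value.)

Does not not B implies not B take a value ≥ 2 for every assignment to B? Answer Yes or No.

No

Counterexample: take B = 3.
not B = not 3 = 0
not not B = not 0 = 3
not B = not 3 = 0
not not B implies not B = 3 implies 0 = 0
This gives 0, which is below 2.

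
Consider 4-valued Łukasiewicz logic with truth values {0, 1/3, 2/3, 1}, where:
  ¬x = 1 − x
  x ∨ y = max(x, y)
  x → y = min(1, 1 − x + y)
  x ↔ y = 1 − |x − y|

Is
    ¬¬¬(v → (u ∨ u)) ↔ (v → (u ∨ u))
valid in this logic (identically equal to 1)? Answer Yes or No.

No

Counterexample: take u = 0, v = 0.
u ∨ u = 0 ∨ 0 = 0
v → (u ∨ u) = 0 → 0 = 1
¬(v → (u ∨ u)) = ¬1 = 0
¬¬(v → (u ∨ u)) = ¬0 = 1
¬¬¬(v → (u ∨ u)) = ¬1 = 0
u ∨ u = 0 ∨ 0 = 0
v → (u ∨ u) = 0 → 0 = 1
¬¬¬(v → (u ∨ u)) ↔ (v → (u ∨ u)) = 0 ↔ 1 = 0
This gives 0 ≠ 1.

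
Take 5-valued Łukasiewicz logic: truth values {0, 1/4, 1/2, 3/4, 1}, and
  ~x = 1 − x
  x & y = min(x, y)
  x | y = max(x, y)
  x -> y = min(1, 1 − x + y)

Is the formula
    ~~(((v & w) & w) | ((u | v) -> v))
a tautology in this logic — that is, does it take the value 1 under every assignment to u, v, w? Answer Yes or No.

Counterexample: take u = 1/4, v = 0, w = 0.
v & w = 0 & 0 = 0
(v & w) & w = 0 & 0 = 0
u | v = 1/4 | 0 = 1/4
(u | v) -> v = 1/4 -> 0 = 3/4
((v & w) & w) | ((u | v) -> v) = 0 | 3/4 = 3/4
~(((v & w) & w) | ((u | v) -> v)) = ~3/4 = 1/4
~~(((v & w) & w) | ((u | v) -> v)) = ~1/4 = 3/4
This gives 3/4 ≠ 1.

No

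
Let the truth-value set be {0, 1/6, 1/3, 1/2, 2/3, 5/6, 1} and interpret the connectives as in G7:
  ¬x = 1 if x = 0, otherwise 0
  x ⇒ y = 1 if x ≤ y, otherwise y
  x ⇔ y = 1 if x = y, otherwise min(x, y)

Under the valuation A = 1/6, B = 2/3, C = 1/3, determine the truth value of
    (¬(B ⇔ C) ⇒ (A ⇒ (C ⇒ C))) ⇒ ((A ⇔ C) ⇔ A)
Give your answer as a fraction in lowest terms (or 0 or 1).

B ⇔ C = 2/3 ⇔ 1/3 = 1/3
¬(B ⇔ C) = ¬1/3 = 0
C ⇒ C = 1/3 ⇒ 1/3 = 1
A ⇒ (C ⇒ C) = 1/6 ⇒ 1 = 1
¬(B ⇔ C) ⇒ (A ⇒ (C ⇒ C)) = 0 ⇒ 1 = 1
A ⇔ C = 1/6 ⇔ 1/3 = 1/6
(A ⇔ C) ⇔ A = 1/6 ⇔ 1/6 = 1
(¬(B ⇔ C) ⇒ (A ⇒ (C ⇒ C))) ⇒ ((A ⇔ C) ⇔ A) = 1 ⇒ 1 = 1

1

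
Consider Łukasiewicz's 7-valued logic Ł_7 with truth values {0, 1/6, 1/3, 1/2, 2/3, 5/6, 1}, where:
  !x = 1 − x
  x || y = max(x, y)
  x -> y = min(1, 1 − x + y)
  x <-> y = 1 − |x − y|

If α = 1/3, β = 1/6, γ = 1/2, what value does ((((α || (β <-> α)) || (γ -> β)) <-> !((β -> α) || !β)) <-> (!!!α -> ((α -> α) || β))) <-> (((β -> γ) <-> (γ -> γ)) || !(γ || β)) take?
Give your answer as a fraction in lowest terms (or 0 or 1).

1/6

β <-> α = 1/6 <-> 1/3 = 5/6
α || (β <-> α) = 1/3 || 5/6 = 5/6
γ -> β = 1/2 -> 1/6 = 2/3
(α || (β <-> α)) || (γ -> β) = 5/6 || 2/3 = 5/6
β -> α = 1/6 -> 1/3 = 1
!β = !1/6 = 5/6
(β -> α) || !β = 1 || 5/6 = 1
!((β -> α) || !β) = !1 = 0
((α || (β <-> α)) || (γ -> β)) <-> !((β -> α) || !β) = 5/6 <-> 0 = 1/6
!α = !1/3 = 2/3
!!α = !2/3 = 1/3
!!!α = !1/3 = 2/3
α -> α = 1/3 -> 1/3 = 1
(α -> α) || β = 1 || 1/6 = 1
!!!α -> ((α -> α) || β) = 2/3 -> 1 = 1
(((α || (β <-> α)) || (γ -> β)) <-> !((β -> α) || !β)) <-> (!!!α -> ((α -> α) || β)) = 1/6 <-> 1 = 1/6
β -> γ = 1/6 -> 1/2 = 1
γ -> γ = 1/2 -> 1/2 = 1
(β -> γ) <-> (γ -> γ) = 1 <-> 1 = 1
γ || β = 1/2 || 1/6 = 1/2
!(γ || β) = !1/2 = 1/2
((β -> γ) <-> (γ -> γ)) || !(γ || β) = 1 || 1/2 = 1
((((α || (β <-> α)) || (γ -> β)) <-> !((β -> α) || !β)) <-> (!!!α -> ((α -> α) || β))) <-> (((β -> γ) <-> (γ -> γ)) || !(γ || β)) = 1/6 <-> 1 = 1/6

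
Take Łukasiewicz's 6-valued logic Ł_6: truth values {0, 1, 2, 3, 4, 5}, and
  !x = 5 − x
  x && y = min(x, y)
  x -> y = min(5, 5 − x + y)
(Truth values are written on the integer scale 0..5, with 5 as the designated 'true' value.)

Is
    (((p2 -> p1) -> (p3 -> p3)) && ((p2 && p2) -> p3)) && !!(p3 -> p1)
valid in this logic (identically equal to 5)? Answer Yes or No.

Counterexample: take p1 = 0, p2 = 0, p3 = 1.
p2 -> p1 = 0 -> 0 = 5
p3 -> p3 = 1 -> 1 = 5
(p2 -> p1) -> (p3 -> p3) = 5 -> 5 = 5
p2 && p2 = 0 && 0 = 0
(p2 && p2) -> p3 = 0 -> 1 = 5
((p2 -> p1) -> (p3 -> p3)) && ((p2 && p2) -> p3) = 5 && 5 = 5
p3 -> p1 = 1 -> 0 = 4
!(p3 -> p1) = !4 = 1
!!(p3 -> p1) = !1 = 4
(((p2 -> p1) -> (p3 -> p3)) && ((p2 && p2) -> p3)) && !!(p3 -> p1) = 5 && 4 = 4
This gives 4 ≠ 5.

No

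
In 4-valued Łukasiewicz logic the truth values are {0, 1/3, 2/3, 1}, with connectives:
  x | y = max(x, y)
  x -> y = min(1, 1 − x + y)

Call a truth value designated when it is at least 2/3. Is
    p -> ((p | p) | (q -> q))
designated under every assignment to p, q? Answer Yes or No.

p = 0, q = 0 ↦ 1
p = 0, q = 1/3 ↦ 1
p = 0, q = 2/3 ↦ 1
p = 0, q = 1 ↦ 1
p = 1/3, q = 0 ↦ 1
p = 1/3, q = 1/3 ↦ 1
p = 1/3, q = 2/3 ↦ 1
p = 1/3, q = 1 ↦ 1
p = 2/3, q = 0 ↦ 1
p = 2/3, q = 1/3 ↦ 1
p = 2/3, q = 2/3 ↦ 1
p = 2/3, q = 1 ↦ 1
p = 1, q = 0 ↦ 1
p = 1, q = 1/3 ↦ 1
p = 1, q = 2/3 ↦ 1
p = 1, q = 1 ↦ 1
Every assignment gives a value ≥ 2/3.

Yes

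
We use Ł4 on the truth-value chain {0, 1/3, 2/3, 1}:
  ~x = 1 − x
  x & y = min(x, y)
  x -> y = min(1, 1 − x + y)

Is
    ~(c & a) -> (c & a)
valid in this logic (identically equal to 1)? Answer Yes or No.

Counterexample: take a = 0, c = 0.
c & a = 0 & 0 = 0
~(c & a) = ~0 = 1
~(c & a) -> (c & a) = 1 -> 0 = 0
This gives 0 ≠ 1.

No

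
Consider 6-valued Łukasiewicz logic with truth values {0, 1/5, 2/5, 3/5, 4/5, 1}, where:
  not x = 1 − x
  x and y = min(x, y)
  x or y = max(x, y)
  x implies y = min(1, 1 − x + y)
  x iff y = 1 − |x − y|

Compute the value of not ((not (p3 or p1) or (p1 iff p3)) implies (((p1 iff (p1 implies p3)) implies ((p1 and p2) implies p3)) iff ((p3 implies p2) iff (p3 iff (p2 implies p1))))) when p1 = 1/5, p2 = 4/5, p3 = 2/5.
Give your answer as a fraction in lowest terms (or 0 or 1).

p3 or p1 = 2/5 or 1/5 = 2/5
not (p3 or p1) = not 2/5 = 3/5
p1 iff p3 = 1/5 iff 2/5 = 4/5
not (p3 or p1) or (p1 iff p3) = 3/5 or 4/5 = 4/5
p1 implies p3 = 1/5 implies 2/5 = 1
p1 iff (p1 implies p3) = 1/5 iff 1 = 1/5
p1 and p2 = 1/5 and 4/5 = 1/5
(p1 and p2) implies p3 = 1/5 implies 2/5 = 1
(p1 iff (p1 implies p3)) implies ((p1 and p2) implies p3) = 1/5 implies 1 = 1
p3 implies p2 = 2/5 implies 4/5 = 1
p2 implies p1 = 4/5 implies 1/5 = 2/5
p3 iff (p2 implies p1) = 2/5 iff 2/5 = 1
(p3 implies p2) iff (p3 iff (p2 implies p1)) = 1 iff 1 = 1
((p1 iff (p1 implies p3)) implies ((p1 and p2) implies p3)) iff ((p3 implies p2) iff (p3 iff (p2 implies p1))) = 1 iff 1 = 1
(not (p3 or p1) or (p1 iff p3)) implies (((p1 iff (p1 implies p3)) implies ((p1 and p2) implies p3)) iff ((p3 implies p2) iff (p3 iff (p2 implies p1)))) = 4/5 implies 1 = 1
not ((not (p3 or p1) or (p1 iff p3)) implies (((p1 iff (p1 implies p3)) implies ((p1 and p2) implies p3)) iff ((p3 implies p2) iff (p3 iff (p2 implies p1))))) = not 1 = 0

0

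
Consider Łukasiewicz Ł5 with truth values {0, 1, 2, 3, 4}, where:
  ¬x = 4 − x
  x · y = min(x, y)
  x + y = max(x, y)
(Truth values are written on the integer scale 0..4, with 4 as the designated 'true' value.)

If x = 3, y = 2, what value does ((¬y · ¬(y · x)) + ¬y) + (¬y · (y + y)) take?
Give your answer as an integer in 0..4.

¬y = ¬2 = 2
y · x = 2 · 3 = 2
¬(y · x) = ¬2 = 2
¬y · ¬(y · x) = 2 · 2 = 2
¬y = ¬2 = 2
(¬y · ¬(y · x)) + ¬y = 2 + 2 = 2
¬y = ¬2 = 2
y + y = 2 + 2 = 2
¬y · (y + y) = 2 · 2 = 2
((¬y · ¬(y · x)) + ¬y) + (¬y · (y + y)) = 2 + 2 = 2

2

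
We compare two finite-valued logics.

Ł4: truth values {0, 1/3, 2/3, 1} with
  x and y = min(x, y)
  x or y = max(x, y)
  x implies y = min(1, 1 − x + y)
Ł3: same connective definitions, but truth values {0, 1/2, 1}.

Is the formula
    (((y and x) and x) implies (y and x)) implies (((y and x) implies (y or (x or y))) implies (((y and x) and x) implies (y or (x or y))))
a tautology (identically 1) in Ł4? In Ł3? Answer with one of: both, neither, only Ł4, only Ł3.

In Ł4: every assignment gives 1 — tautology.
In Ł3: every assignment gives 1 — tautology.

both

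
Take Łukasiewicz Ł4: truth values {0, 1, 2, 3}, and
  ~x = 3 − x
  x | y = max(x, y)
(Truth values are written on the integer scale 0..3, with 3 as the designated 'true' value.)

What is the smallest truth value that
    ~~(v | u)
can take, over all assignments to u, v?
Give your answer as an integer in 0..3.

0

Take u = 0, v = 0:
v | u = 0 | 0 = 0
~(v | u) = ~0 = 3
~~(v | u) = ~3 = 0
No assignment yields a value below 0, so this is the minimum.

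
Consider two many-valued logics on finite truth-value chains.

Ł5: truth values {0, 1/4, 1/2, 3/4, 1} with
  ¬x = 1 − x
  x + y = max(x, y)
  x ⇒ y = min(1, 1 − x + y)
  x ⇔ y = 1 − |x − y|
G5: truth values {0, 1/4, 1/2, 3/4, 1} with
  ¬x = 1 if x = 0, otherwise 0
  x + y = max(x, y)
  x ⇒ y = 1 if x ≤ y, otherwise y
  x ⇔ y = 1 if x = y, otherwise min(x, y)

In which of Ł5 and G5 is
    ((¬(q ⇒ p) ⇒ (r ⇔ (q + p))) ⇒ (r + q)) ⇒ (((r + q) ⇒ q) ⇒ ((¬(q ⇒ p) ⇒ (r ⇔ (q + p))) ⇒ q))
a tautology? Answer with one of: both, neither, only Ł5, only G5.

In Ł5: every assignment gives 1 — tautology.
In G5: every assignment gives 1 — tautology.

both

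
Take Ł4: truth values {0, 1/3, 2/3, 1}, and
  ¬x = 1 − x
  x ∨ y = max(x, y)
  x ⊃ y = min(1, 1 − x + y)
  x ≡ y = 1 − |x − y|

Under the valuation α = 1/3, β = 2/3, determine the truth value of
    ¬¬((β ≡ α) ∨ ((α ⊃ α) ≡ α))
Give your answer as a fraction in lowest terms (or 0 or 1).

2/3

β ≡ α = 2/3 ≡ 1/3 = 2/3
α ⊃ α = 1/3 ⊃ 1/3 = 1
(α ⊃ α) ≡ α = 1 ≡ 1/3 = 1/3
(β ≡ α) ∨ ((α ⊃ α) ≡ α) = 2/3 ∨ 1/3 = 2/3
¬((β ≡ α) ∨ ((α ⊃ α) ≡ α)) = ¬2/3 = 1/3
¬¬((β ≡ α) ∨ ((α ⊃ α) ≡ α)) = ¬1/3 = 2/3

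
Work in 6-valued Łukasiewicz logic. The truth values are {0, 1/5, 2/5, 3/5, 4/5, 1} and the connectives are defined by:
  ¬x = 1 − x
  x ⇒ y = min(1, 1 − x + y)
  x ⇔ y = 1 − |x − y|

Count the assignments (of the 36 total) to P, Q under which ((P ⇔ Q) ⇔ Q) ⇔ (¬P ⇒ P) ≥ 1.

11

value 1: 11 assignments (counts)
value 4/5: 11 assignments
value 3/5: 11 assignments
value 2/5: 1 assignment
value 1/5: 2 assignments
So 11 of the 36 assignments meet the threshold.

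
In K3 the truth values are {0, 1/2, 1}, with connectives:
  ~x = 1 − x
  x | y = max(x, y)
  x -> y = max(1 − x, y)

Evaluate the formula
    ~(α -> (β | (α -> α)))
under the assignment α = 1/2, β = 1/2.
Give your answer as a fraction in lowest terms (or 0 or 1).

α -> α = 1/2 -> 1/2 = 1/2
β | (α -> α) = 1/2 | 1/2 = 1/2
α -> (β | (α -> α)) = 1/2 -> 1/2 = 1/2
~(α -> (β | (α -> α))) = ~1/2 = 1/2

1/2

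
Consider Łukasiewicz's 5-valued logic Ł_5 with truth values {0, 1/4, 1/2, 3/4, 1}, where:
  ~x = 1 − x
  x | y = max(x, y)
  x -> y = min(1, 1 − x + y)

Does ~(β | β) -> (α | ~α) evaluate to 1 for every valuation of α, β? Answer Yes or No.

No

Counterexample: take α = 1/4, β = 0.
β | β = 0 | 0 = 0
~(β | β) = ~0 = 1
~α = ~1/4 = 3/4
α | ~α = 1/4 | 3/4 = 3/4
~(β | β) -> (α | ~α) = 1 -> 3/4 = 3/4
This gives 3/4 ≠ 1.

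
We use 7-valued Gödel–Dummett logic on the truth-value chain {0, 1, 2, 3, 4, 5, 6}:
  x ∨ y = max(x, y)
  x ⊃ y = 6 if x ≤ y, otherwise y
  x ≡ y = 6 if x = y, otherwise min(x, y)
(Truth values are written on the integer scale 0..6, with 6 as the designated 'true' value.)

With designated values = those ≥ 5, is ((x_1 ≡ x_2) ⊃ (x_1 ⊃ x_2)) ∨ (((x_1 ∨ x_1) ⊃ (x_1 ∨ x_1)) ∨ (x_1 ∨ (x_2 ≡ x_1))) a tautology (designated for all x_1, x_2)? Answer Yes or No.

At x_1 = 0, x_2 = 4, for instance:
x_1 ≡ x_2 = 0 ≡ 4 = 0
x_1 ⊃ x_2 = 0 ⊃ 4 = 6
(x_1 ≡ x_2) ⊃ (x_1 ⊃ x_2) = 0 ⊃ 6 = 6
x_1 ∨ x_1 = 0 ∨ 0 = 0
x_1 ∨ x_1 = 0 ∨ 0 = 0
(x_1 ∨ x_1) ⊃ (x_1 ∨ x_1) = 0 ⊃ 0 = 6
x_2 ≡ x_1 = 4 ≡ 0 = 0
x_1 ∨ (x_2 ≡ x_1) = 0 ∨ 0 = 0
((x_1 ∨ x_1) ⊃ (x_1 ∨ x_1)) ∨ (x_1 ∨ (x_2 ≡ x_1)) = 6 ∨ 0 = 6
((x_1 ≡ x_2) ⊃ (x_1 ⊃ x_2)) ∨ (((x_1 ∨ x_1) ⊃ (x_1 ∨ x_1)) ∨ (x_1 ∨ (x_2 ≡ x_1))) = 6 ∨ 6 = 6
and checking the remaining 48 assignments likewise gives ≥ 5 in every case.

Yes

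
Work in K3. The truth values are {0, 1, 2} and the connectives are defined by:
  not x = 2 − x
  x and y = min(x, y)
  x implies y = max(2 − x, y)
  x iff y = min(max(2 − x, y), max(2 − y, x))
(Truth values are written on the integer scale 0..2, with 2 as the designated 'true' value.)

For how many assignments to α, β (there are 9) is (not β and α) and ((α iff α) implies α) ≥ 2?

α = 0, β = 0 ↦ 0  <
α = 0, β = 1 ↦ 0  <
α = 0, β = 2 ↦ 0  <
α = 1, β = 0 ↦ 1  <
α = 1, β = 1 ↦ 1  <
α = 1, β = 2 ↦ 0  <
α = 2, β = 0 ↦ 2  ≥
α = 2, β = 1 ↦ 1  <
α = 2, β = 2 ↦ 0  <
So 1 of the 9 assignments meets the threshold.

1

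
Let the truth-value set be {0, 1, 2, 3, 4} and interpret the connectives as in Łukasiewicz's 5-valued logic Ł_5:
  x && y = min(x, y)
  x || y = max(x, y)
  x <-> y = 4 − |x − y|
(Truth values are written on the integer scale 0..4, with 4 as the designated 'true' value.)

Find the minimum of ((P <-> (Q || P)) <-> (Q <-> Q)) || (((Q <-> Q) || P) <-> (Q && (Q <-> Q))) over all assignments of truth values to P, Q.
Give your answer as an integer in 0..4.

Take P = 0, Q = 2:
Q || P = 2 || 0 = 2
P <-> (Q || P) = 0 <-> 2 = 2
Q <-> Q = 2 <-> 2 = 4
(P <-> (Q || P)) <-> (Q <-> Q) = 2 <-> 4 = 2
Q <-> Q = 2 <-> 2 = 4
(Q <-> Q) || P = 4 || 0 = 4
Q <-> Q = 2 <-> 2 = 4
Q && (Q <-> Q) = 2 && 4 = 2
((Q <-> Q) || P) <-> (Q && (Q <-> Q)) = 4 <-> 2 = 2
((P <-> (Q || P)) <-> (Q <-> Q)) || (((Q <-> Q) || P) <-> (Q && (Q <-> Q))) = 2 || 2 = 2
No assignment yields a value below 2, so this is the minimum.

2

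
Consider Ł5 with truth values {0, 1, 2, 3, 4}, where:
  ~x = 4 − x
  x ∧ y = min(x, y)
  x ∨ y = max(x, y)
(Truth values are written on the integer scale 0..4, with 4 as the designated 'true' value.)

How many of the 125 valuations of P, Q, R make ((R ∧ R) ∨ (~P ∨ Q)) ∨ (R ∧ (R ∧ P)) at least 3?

98

value 4: 61 assignments (counts)
value 3: 37 assignments (counts)
value 2: 19 assignments
value 1: 7 assignments
value 0: 1 assignment
So 98 of the 125 assignments meet the threshold.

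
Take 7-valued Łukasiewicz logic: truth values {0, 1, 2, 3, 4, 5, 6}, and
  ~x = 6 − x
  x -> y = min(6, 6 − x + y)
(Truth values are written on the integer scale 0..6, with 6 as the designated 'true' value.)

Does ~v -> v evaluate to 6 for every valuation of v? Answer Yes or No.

Counterexample: take v = 0.
~v = ~0 = 6
~v -> v = 6 -> 0 = 0
This gives 0 ≠ 6.

No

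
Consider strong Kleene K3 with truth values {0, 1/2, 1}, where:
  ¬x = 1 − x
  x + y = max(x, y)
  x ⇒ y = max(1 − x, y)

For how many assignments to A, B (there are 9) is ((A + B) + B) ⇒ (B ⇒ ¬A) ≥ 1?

A = 0, B = 0 ↦ 1  ≥
A = 0, B = 1/2 ↦ 1  ≥
A = 0, B = 1 ↦ 1  ≥
A = 1/2, B = 0 ↦ 1  ≥
A = 1/2, B = 1/2 ↦ 1/2  <
A = 1/2, B = 1 ↦ 1/2  <
A = 1, B = 0 ↦ 1  ≥
A = 1, B = 1/2 ↦ 1/2  <
A = 1, B = 1 ↦ 0  <
So 5 of the 9 assignments meet the threshold.

5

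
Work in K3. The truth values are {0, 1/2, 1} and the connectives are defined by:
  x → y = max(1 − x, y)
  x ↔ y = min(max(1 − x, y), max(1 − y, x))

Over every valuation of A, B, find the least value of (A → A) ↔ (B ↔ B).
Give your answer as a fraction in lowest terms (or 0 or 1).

Take A = 0, B = 1/2:
A → A = 0 → 0 = 1
B ↔ B = 1/2 ↔ 1/2 = 1/2
(A → A) ↔ (B ↔ B) = 1 ↔ 1/2 = 1/2
No assignment yields a value below 1/2, so this is the minimum.

1/2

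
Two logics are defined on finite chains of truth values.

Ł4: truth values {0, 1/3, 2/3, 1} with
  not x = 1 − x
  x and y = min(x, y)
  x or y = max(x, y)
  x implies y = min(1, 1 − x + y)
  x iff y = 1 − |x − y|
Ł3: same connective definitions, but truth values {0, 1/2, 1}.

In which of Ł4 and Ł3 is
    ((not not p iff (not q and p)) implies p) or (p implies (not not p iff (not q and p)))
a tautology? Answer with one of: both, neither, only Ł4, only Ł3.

both

In Ł4: every assignment gives 1 — tautology.
In Ł3: every assignment gives 1 — tautology.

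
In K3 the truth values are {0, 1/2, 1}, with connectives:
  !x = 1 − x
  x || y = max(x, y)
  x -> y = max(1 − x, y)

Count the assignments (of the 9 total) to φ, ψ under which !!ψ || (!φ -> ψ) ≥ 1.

5

φ = 0, ψ = 0 ↦ 0  <
φ = 0, ψ = 1/2 ↦ 1/2  <
φ = 0, ψ = 1 ↦ 1  ≥
φ = 1/2, ψ = 0 ↦ 1/2  <
φ = 1/2, ψ = 1/2 ↦ 1/2  <
φ = 1/2, ψ = 1 ↦ 1  ≥
φ = 1, ψ = 0 ↦ 1  ≥
φ = 1, ψ = 1/2 ↦ 1  ≥
φ = 1, ψ = 1 ↦ 1  ≥
So 5 of the 9 assignments meet the threshold.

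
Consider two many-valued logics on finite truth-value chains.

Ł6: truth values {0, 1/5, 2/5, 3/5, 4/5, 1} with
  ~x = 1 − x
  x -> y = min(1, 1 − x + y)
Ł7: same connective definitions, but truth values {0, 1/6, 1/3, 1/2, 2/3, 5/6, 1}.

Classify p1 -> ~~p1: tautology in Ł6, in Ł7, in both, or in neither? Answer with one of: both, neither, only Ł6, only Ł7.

both

In Ł6: every assignment gives 1 — tautology.
In Ł7: every assignment gives 1 — tautology.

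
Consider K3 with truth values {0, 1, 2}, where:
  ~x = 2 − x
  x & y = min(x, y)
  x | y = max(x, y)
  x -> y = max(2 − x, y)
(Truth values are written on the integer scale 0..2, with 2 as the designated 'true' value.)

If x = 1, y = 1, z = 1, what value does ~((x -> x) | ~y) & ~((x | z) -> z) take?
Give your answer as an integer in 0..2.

x -> x = 1 -> 1 = 1
~y = ~1 = 1
(x -> x) | ~y = 1 | 1 = 1
~((x -> x) | ~y) = ~1 = 1
x | z = 1 | 1 = 1
(x | z) -> z = 1 -> 1 = 1
~((x | z) -> z) = ~1 = 1
~((x -> x) | ~y) & ~((x | z) -> z) = 1 & 1 = 1

1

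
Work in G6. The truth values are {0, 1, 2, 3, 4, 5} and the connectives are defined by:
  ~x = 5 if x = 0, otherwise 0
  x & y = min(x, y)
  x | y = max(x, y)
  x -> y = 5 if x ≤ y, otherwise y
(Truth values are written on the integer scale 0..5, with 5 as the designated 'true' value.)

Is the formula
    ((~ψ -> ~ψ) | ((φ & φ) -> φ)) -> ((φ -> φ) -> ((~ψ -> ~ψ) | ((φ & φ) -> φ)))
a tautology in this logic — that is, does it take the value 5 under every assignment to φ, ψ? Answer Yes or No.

Yes

At φ = 3, ψ = 4, for instance:
~ψ = ~4 = 0
~ψ = ~4 = 0
~ψ -> ~ψ = 0 -> 0 = 5
φ & φ = 3 & 3 = 3
(φ & φ) -> φ = 3 -> 3 = 5
(~ψ -> ~ψ) | ((φ & φ) -> φ) = 5 | 5 = 5
φ -> φ = 3 -> 3 = 5
(φ -> φ) -> ((~ψ -> ~ψ) | ((φ & φ) -> φ)) = 5 -> 5 = 5
((~ψ -> ~ψ) | ((φ & φ) -> φ)) -> ((φ -> φ) -> ((~ψ -> ~ψ) | ((φ & φ) -> φ))) = 5 -> 5 = 5
and checking the remaining 35 assignments likewise gives ≥ 5 in every case.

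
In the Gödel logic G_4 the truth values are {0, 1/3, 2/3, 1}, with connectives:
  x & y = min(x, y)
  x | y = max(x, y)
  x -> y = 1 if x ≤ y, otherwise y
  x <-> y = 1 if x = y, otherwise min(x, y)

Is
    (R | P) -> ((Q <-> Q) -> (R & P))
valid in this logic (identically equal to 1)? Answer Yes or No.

No

Counterexample: take P = 0, Q = 0, R = 1/3.
R | P = 1/3 | 0 = 1/3
Q <-> Q = 0 <-> 0 = 1
R & P = 1/3 & 0 = 0
(Q <-> Q) -> (R & P) = 1 -> 0 = 0
(R | P) -> ((Q <-> Q) -> (R & P)) = 1/3 -> 0 = 0
This gives 0 ≠ 1.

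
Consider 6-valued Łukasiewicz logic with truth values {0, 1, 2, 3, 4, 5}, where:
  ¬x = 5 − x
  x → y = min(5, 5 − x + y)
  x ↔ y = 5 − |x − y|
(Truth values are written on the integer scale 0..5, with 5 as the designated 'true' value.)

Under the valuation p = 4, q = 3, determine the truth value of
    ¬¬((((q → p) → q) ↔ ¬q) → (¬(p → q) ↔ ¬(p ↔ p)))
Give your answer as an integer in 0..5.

q → p = 3 → 4 = 5
(q → p) → q = 5 → 3 = 3
¬q = ¬3 = 2
((q → p) → q) ↔ ¬q = 3 ↔ 2 = 4
p → q = 4 → 3 = 4
¬(p → q) = ¬4 = 1
p ↔ p = 4 ↔ 4 = 5
¬(p ↔ p) = ¬5 = 0
¬(p → q) ↔ ¬(p ↔ p) = 1 ↔ 0 = 4
(((q → p) → q) ↔ ¬q) → (¬(p → q) ↔ ¬(p ↔ p)) = 4 → 4 = 5
¬((((q → p) → q) ↔ ¬q) → (¬(p → q) ↔ ¬(p ↔ p))) = ¬5 = 0
¬¬((((q → p) → q) ↔ ¬q) → (¬(p → q) ↔ ¬(p ↔ p))) = ¬0 = 5

5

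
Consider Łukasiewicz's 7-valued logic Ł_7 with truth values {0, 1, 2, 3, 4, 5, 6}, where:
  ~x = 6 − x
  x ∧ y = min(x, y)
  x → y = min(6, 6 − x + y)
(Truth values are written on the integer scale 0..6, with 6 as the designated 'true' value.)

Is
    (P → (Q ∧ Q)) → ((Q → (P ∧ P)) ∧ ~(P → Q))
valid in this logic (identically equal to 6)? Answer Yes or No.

Counterexample: take P = 0, Q = 0.
Q ∧ Q = 0 ∧ 0 = 0
P → (Q ∧ Q) = 0 → 0 = 6
P ∧ P = 0 ∧ 0 = 0
Q → (P ∧ P) = 0 → 0 = 6
P → Q = 0 → 0 = 6
~(P → Q) = ~6 = 0
(Q → (P ∧ P)) ∧ ~(P → Q) = 6 ∧ 0 = 0
(P → (Q ∧ Q)) → ((Q → (P ∧ P)) ∧ ~(P → Q)) = 6 → 0 = 0
This gives 0 ≠ 6.

No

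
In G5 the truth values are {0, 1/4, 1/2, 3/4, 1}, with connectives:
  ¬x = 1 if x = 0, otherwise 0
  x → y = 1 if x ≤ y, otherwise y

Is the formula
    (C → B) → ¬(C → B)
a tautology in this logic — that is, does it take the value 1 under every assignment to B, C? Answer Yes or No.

No

Counterexample: take B = 0, C = 0.
C → B = 0 → 0 = 1
¬(C → B) = ¬1 = 0
(C → B) → ¬(C → B) = 1 → 0 = 0
This gives 0 ≠ 1.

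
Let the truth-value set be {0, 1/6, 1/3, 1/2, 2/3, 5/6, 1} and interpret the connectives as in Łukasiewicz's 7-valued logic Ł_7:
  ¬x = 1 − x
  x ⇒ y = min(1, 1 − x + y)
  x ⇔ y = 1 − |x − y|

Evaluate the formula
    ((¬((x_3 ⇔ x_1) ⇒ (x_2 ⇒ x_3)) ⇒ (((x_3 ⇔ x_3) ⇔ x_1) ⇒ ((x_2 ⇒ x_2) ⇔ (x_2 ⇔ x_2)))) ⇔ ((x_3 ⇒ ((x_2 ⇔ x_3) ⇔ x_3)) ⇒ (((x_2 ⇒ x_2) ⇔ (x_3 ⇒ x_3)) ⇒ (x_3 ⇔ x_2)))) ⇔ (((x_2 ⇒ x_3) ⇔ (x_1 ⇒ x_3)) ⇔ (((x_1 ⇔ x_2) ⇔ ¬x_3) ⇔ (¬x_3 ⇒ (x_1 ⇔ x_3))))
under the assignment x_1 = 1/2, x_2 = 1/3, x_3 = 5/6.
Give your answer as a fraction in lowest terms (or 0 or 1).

x_3 ⇔ x_1 = 5/6 ⇔ 1/2 = 2/3
x_2 ⇒ x_3 = 1/3 ⇒ 5/6 = 1
(x_3 ⇔ x_1) ⇒ (x_2 ⇒ x_3) = 2/3 ⇒ 1 = 1
¬((x_3 ⇔ x_1) ⇒ (x_2 ⇒ x_3)) = ¬1 = 0
x_3 ⇔ x_3 = 5/6 ⇔ 5/6 = 1
(x_3 ⇔ x_3) ⇔ x_1 = 1 ⇔ 1/2 = 1/2
x_2 ⇒ x_2 = 1/3 ⇒ 1/3 = 1
x_2 ⇔ x_2 = 1/3 ⇔ 1/3 = 1
(x_2 ⇒ x_2) ⇔ (x_2 ⇔ x_2) = 1 ⇔ 1 = 1
((x_3 ⇔ x_3) ⇔ x_1) ⇒ ((x_2 ⇒ x_2) ⇔ (x_2 ⇔ x_2)) = 1/2 ⇒ 1 = 1
¬((x_3 ⇔ x_1) ⇒ (x_2 ⇒ x_3)) ⇒ (((x_3 ⇔ x_3) ⇔ x_1) ⇒ ((x_2 ⇒ x_2) ⇔ (x_2 ⇔ x_2))) = 0 ⇒ 1 = 1
x_2 ⇔ x_3 = 1/3 ⇔ 5/6 = 1/2
(x_2 ⇔ x_3) ⇔ x_3 = 1/2 ⇔ 5/6 = 2/3
x_3 ⇒ ((x_2 ⇔ x_3) ⇔ x_3) = 5/6 ⇒ 2/3 = 5/6
x_2 ⇒ x_2 = 1/3 ⇒ 1/3 = 1
x_3 ⇒ x_3 = 5/6 ⇒ 5/6 = 1
(x_2 ⇒ x_2) ⇔ (x_3 ⇒ x_3) = 1 ⇔ 1 = 1
x_3 ⇔ x_2 = 5/6 ⇔ 1/3 = 1/2
((x_2 ⇒ x_2) ⇔ (x_3 ⇒ x_3)) ⇒ (x_3 ⇔ x_2) = 1 ⇒ 1/2 = 1/2
(x_3 ⇒ ((x_2 ⇔ x_3) ⇔ x_3)) ⇒ (((x_2 ⇒ x_2) ⇔ (x_3 ⇒ x_3)) ⇒ (x_3 ⇔ x_2)) = 5/6 ⇒ 1/2 = 2/3
(¬((x_3 ⇔ x_1) ⇒ (x_2 ⇒ x_3)) ⇒ (((x_3 ⇔ x_3) ⇔ x_1) ⇒ ((x_2 ⇒ x_2) ⇔ (x_2 ⇔ x_2)))) ⇔ ((x_3 ⇒ ((x_2 ⇔ x_3) ⇔ x_3)) ⇒ (((x_2 ⇒ x_2) ⇔ (x_3 ⇒ x_3)) ⇒ (x_3 ⇔ x_2))) = 1 ⇔ 2/3 = 2/3
x_2 ⇒ x_3 = 1/3 ⇒ 5/6 = 1
x_1 ⇒ x_3 = 1/2 ⇒ 5/6 = 1
(x_2 ⇒ x_3) ⇔ (x_1 ⇒ x_3) = 1 ⇔ 1 = 1
x_1 ⇔ x_2 = 1/2 ⇔ 1/3 = 5/6
¬x_3 = ¬5/6 = 1/6
(x_1 ⇔ x_2) ⇔ ¬x_3 = 5/6 ⇔ 1/6 = 1/3
¬x_3 = ¬5/6 = 1/6
x_1 ⇔ x_3 = 1/2 ⇔ 5/6 = 2/3
¬x_3 ⇒ (x_1 ⇔ x_3) = 1/6 ⇒ 2/3 = 1
((x_1 ⇔ x_2) ⇔ ¬x_3) ⇔ (¬x_3 ⇒ (x_1 ⇔ x_3)) = 1/3 ⇔ 1 = 1/3
((x_2 ⇒ x_3) ⇔ (x_1 ⇒ x_3)) ⇔ (((x_1 ⇔ x_2) ⇔ ¬x_3) ⇔ (¬x_3 ⇒ (x_1 ⇔ x_3))) = 1 ⇔ 1/3 = 1/3
((¬((x_3 ⇔ x_1) ⇒ (x_2 ⇒ x_3)) ⇒ (((x_3 ⇔ x_3) ⇔ x_1) ⇒ ((x_2 ⇒ x_2) ⇔ (x_2 ⇔ x_2)))) ⇔ ((x_3 ⇒ ((x_2 ⇔ x_3) ⇔ x_3)) ⇒ (((x_2 ⇒ x_2) ⇔ (x_3 ⇒ x_3)) ⇒ (x_3 ⇔ x_2)))) ⇔ (((x_2 ⇒ x_3) ⇔ (x_1 ⇒ x_3)) ⇔ (((x_1 ⇔ x_2) ⇔ ¬x_3) ⇔ (¬x_3 ⇒ (x_1 ⇔ x_3)))) = 2/3 ⇔ 1/3 = 2/3

2/3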